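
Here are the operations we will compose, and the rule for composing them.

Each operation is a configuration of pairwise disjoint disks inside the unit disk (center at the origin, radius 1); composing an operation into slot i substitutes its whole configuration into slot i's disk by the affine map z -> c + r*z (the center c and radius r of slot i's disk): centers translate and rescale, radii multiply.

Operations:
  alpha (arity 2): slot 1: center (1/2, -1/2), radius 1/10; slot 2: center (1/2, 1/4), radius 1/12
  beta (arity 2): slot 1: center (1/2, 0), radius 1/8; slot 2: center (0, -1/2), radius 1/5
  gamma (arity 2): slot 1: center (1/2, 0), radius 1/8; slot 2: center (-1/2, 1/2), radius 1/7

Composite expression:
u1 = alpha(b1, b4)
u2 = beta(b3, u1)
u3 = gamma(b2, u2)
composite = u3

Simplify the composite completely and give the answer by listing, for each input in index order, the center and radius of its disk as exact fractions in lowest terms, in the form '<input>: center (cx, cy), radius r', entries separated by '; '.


Affine substitution under gamma: radii multiply and b-centers shift.
b2: after 1 affine step, its disk has center (1/2, 0), radius 1/8
b3: after 2 affine steps, its disk has center (-3/7, 1/2), radius 1/56
b1: after 3 affine steps, its disk has center (-17/35, 29/70), radius 1/350
b4: after 3 affine steps, its disk has center (-17/35, 61/140), radius 1/420

b1: center (-17/35, 29/70), radius 1/350; b2: center (1/2, 0), radius 1/8; b3: center (-3/7, 1/2), radius 1/56; b4: center (-17/35, 61/140), radius 1/420


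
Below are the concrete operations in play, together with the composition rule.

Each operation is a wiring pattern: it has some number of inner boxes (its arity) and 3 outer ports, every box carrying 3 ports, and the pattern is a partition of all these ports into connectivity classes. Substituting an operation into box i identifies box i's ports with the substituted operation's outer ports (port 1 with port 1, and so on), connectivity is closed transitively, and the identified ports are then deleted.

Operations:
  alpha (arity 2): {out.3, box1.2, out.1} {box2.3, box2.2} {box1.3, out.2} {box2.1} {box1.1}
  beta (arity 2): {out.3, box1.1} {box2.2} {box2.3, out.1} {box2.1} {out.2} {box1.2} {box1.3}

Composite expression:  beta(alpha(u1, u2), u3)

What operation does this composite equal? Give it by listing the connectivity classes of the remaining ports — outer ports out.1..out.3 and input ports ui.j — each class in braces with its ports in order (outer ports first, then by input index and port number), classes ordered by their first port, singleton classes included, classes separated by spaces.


{out.1, u3.3} {out.2} {out.3, u1.2} {u1.1} {u1.3} {u2.1} {u2.2, u2.3} {u3.1} {u3.2}

Connectivity passes through glued beta-boundaries; trace each wire chain.
through alpha, on inputs (u1, u2): {out.1, out.3, u1.2} {out.2, u1.3} {u1.1} {u2.1} {u2.2, u2.3} (out.j = stage outer ports)
through beta, on inputs (u1, u2, u3): {out.1, u3.3} {out.2} {out.3, u1.2} {u1.1} {u1.3} {u2.1} {u2.2, u2.3} {u3.1} {u3.2} (out.j = stage outer ports)


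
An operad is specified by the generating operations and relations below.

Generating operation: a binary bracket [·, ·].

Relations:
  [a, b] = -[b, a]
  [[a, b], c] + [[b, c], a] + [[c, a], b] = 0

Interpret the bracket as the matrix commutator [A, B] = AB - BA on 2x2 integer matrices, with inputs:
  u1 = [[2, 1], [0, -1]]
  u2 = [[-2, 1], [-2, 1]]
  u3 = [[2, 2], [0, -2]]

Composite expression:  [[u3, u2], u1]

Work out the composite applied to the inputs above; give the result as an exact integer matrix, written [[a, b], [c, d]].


[[-8, -38], [24, 8]]

[u3, u2] = [[-4, 10], [8, 4]]
[[u3, u2], u1] = [[-8, -38], [24, 8]]


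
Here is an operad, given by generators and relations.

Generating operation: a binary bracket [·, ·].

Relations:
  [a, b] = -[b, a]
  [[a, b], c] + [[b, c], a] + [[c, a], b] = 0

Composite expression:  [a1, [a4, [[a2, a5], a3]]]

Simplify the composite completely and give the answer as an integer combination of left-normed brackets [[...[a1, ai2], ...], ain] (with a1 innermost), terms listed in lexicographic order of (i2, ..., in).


Antisymmetry and Jacobi reduce to a1-anchored left-normed brackets.
Composite bracket: [a1, [a4, [[a2, a5], a3]]]
Under [a, b] = ab - ba we get 16 signed associative words (2^4 = 16).
Words beginning with a1 determine it all:
  a1a2a5a3a4 appears with sign -1, giving the term -[[[[a1, a2], a5], a3], a4]
  a1a3a2a5a4 appears with sign +1, giving the term +[[[[a1, a3], a2], a5], a4]
  a1a3a5a2a4 appears with sign -1, giving the term -[[[[a1, a3], a5], a2], a4]
  a1a4a2a5a3 appears with sign +1, giving the term +[[[[a1, a4], a2], a5], a3]
  a1a4a3a2a5 appears with sign -1, giving the term -[[[[a1, a4], a3], a2], a5]
  a1a4a3a5a2 appears with sign +1, giving the term +[[[[a1, a4], a3], a5], a2]
  a1a4a5a2a3 appears with sign -1, giving the term -[[[[a1, a4], a5], a2], a3]
  a1a5a2a3a4 appears with sign +1, giving the term +[[[[a1, a5], a2], a3], a4]

-[[[[a1, a2], a5], a3], a4] + [[[[a1, a3], a2], a5], a4] - [[[[a1, a3], a5], a2], a4] + [[[[a1, a4], a2], a5], a3] - [[[[a1, a4], a3], a2], a5] + [[[[a1, a4], a3], a5], a2] - [[[[a1, a4], a5], a2], a3] + [[[[a1, a5], a2], a3], a4]


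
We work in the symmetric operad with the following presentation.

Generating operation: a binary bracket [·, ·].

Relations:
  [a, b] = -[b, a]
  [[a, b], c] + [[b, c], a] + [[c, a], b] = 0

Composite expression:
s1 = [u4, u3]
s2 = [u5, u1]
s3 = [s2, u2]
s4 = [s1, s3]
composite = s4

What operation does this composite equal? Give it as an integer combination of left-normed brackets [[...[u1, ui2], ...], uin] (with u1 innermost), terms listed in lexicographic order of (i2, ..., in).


A multilinear Lie element is pinned by u1-initial words (u1 innermost).
Composite bracket: [[u4, u3], [[u5, u1], u2]]
The bracket unfolds into 16 signed words via [a, b] = ab - ba (2^4 = 16).
Coefficients come from the u1-initial words:
  u1u5u2u3u4 appears with sign -1, giving the term -[[[[u1, u5], u2], u3], u4]
  u1u5u2u4u3 appears with sign +1, giving the term +[[[[u1, u5], u2], u4], u3]

-[[[[u1, u5], u2], u3], u4] + [[[[u1, u5], u2], u4], u3]


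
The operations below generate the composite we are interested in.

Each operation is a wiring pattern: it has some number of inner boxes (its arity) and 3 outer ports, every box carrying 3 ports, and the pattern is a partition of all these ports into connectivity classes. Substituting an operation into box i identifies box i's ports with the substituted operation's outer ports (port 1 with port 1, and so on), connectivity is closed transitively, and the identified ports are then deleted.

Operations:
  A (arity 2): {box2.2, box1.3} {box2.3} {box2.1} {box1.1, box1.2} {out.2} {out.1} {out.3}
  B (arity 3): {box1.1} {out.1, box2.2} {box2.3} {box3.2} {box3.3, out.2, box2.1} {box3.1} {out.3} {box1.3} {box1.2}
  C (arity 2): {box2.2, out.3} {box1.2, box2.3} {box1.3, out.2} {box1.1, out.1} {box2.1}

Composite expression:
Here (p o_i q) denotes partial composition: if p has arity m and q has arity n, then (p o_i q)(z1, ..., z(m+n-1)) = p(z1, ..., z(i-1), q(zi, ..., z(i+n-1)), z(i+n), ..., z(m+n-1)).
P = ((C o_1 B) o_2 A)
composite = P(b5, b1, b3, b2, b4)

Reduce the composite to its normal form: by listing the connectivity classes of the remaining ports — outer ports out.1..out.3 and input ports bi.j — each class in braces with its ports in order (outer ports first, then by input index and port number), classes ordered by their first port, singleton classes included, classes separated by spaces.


{out.1} {out.2} {out.3, b4.2} {b1.1, b1.2} {b1.3, b3.2} {b2.1} {b2.2} {b2.3, b4.3} {b3.1} {b3.3} {b4.1} {b5.1} {b5.2} {b5.3}

Substituting into C glues patterns; closure does the rest.
after A, the pattern on (b1, b3) reads {out.1} {out.2} {out.3} {b1.1, b1.2} {b1.3, b3.2} {b3.1} {b3.3} (out.j = its outer ports)
after B, the pattern on (b5, b1, b3, b2) reads {out.1} {out.2, b2.3} {out.3} {b1.1, b1.2} {b1.3, b3.2} {b2.1} {b2.2} {b3.1} {b3.3} {b5.1} {b5.2} {b5.3} (out.j = its outer ports)
after C, the pattern on (b5, b1, b3, b2, b4) reads {out.1} {out.2} {out.3, b4.2} {b1.1, b1.2} {b1.3, b3.2} {b2.1} {b2.2} {b2.3, b4.3} {b3.1} {b3.3} {b4.1} {b5.1} {b5.2} {b5.3} (out.j = its outer ports)


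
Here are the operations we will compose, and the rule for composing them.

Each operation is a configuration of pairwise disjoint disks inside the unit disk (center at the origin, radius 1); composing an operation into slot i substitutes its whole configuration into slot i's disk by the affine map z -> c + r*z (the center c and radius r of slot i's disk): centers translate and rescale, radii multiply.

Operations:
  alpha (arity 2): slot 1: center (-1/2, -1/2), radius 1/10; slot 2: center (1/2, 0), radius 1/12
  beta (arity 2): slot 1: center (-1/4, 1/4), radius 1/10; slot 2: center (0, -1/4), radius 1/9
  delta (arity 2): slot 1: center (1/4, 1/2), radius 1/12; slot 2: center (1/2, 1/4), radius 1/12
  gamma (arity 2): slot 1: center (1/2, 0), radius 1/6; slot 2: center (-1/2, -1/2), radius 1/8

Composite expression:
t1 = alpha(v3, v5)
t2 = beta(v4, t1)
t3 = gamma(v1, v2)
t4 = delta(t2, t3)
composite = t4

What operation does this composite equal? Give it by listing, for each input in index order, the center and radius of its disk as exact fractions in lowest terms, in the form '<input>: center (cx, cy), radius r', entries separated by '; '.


Each v-disk chains the slot maps above it in delta; radii multiply.
input v4: composing its 2 substitution steps yields center (11/48, 25/48), radius 1/120
input v3: composing its 3 substitution steps yields center (53/216, 205/432), radius 1/1080
input v5: composing its 3 substitution steps yields center (55/216, 23/48), radius 1/1296
input v1: composing its 2 substitution steps yields center (13/24, 1/4), radius 1/72
input v2: composing its 2 substitution steps yields center (11/24, 5/24), radius 1/96

v1: center (13/24, 1/4), radius 1/72; v2: center (11/24, 5/24), radius 1/96; v3: center (53/216, 205/432), radius 1/1080; v4: center (11/48, 25/48), radius 1/120; v5: center (55/216, 23/48), radius 1/1296


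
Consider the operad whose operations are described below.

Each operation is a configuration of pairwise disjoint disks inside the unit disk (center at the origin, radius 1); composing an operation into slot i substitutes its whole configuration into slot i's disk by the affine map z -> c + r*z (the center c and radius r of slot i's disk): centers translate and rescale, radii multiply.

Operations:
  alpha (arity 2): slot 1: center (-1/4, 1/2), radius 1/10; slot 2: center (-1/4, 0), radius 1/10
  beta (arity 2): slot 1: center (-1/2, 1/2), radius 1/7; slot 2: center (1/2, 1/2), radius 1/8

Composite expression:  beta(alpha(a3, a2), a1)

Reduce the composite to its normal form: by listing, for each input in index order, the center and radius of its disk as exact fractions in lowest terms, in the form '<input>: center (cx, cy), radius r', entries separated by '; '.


Below beta, radii multiply path by path; the a-disk centers shift.
for a3, the 2-step affine chain lands on center (-15/28, 4/7), radius 1/70
for a2, the 2-step affine chain lands on center (-15/28, 1/2), radius 1/70
for a1, the 1-step affine chain lands on center (1/2, 1/2), radius 1/8

a1: center (1/2, 1/2), radius 1/8; a2: center (-15/28, 1/2), radius 1/70; a3: center (-15/28, 4/7), radius 1/70


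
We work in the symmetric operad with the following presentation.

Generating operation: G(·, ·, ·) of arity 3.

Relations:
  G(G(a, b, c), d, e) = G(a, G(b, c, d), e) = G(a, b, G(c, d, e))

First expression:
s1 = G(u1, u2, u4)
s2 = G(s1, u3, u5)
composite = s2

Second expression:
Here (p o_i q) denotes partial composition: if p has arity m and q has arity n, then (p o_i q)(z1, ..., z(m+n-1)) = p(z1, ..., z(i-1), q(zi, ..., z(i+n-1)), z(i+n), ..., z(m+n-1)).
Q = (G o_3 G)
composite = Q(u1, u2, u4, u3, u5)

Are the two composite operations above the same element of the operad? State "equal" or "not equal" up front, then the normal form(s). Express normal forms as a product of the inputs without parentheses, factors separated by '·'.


Normal form of the first expression: u1 · u2 · u4 · u3 · u5
Normal form of the second expression: u1 · u2 · u4 · u3 · u5
Same normal form: equal.

equal; both compose to u1 · u2 · u4 · u3 · u5


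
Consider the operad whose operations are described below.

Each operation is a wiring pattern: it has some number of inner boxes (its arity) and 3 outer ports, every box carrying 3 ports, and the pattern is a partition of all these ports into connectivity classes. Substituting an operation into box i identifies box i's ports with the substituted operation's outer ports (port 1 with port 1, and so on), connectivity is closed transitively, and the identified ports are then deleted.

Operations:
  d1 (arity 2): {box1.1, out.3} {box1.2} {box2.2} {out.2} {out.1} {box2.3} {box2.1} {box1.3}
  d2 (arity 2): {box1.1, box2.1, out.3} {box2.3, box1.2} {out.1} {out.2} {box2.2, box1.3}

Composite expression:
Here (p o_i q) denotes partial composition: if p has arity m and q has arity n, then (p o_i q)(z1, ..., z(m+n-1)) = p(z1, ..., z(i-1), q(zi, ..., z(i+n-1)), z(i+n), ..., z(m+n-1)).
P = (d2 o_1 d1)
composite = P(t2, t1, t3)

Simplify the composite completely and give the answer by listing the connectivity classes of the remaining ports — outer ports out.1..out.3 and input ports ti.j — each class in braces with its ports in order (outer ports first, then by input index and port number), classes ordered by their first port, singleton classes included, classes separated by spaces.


{out.1} {out.2} {out.3, t3.1} {t1.1} {t1.2} {t1.3} {t2.1, t3.2} {t2.2} {t2.3} {t3.3}

After gluing at d2, chains via deleted ports link the t-ports.
after d1, the pattern on (t2, t1) reads {out.1} {out.2} {out.3, t2.1} {t1.1} {t1.2} {t1.3} {t2.2} {t2.3} (out.j = its outer ports)
after d2, the pattern on (t2, t1, t3) reads {out.1} {out.2} {out.3, t3.1} {t1.1} {t1.2} {t1.3} {t2.1, t3.2} {t2.2} {t2.3} {t3.3} (out.j = its outer ports)


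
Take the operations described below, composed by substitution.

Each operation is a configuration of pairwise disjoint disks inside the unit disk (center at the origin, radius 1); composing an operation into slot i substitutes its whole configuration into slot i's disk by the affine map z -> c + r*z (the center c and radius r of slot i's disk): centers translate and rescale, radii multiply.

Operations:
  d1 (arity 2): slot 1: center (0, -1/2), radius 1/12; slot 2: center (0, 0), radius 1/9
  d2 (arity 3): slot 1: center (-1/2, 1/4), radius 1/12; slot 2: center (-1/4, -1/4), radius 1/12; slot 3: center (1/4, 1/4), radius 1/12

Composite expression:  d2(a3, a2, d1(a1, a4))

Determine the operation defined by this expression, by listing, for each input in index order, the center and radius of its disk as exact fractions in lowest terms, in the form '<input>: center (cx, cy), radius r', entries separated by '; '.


a1: center (1/4, 5/24), radius 1/144; a2: center (-1/4, -1/4), radius 1/12; a3: center (-1/2, 1/4), radius 1/12; a4: center (1/4, 1/4), radius 1/108

Nesting under d2 composes maps z -> c + r*z down each a-path.
input a3: applying the 1 nested substitution gives center (-1/2, 1/4), radius 1/12
input a2: applying the 1 nested substitution gives center (-1/4, -1/4), radius 1/12
input a1: applying the 2 nested substitutions gives center (1/4, 5/24), radius 1/144
input a4: applying the 2 nested substitutions gives center (1/4, 1/4), radius 1/108


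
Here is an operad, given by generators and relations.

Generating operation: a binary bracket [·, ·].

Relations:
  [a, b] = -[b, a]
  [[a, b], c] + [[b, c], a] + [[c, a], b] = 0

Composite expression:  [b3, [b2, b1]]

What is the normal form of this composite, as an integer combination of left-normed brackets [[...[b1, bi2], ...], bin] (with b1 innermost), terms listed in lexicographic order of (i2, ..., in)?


[[b1, b2], b3]

In the tensor algebra, words opening b1 carry the b1-anchored form.
Composite bracket: [b3, [b2, b1]]
Applying ab - ba throughout gives 4 signed words (2^2 = 4).
Keep just the words that open with b1:
  sign of b1b2b3 is +1, so it contributes +[[b1, b2], b3]


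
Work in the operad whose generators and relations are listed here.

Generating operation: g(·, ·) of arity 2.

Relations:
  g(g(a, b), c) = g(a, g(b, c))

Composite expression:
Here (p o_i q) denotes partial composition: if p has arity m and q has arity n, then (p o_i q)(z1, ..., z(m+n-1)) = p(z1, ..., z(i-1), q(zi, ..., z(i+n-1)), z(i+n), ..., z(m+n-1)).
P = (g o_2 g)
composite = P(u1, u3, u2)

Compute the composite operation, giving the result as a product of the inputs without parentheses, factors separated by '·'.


u1 · u3 · u2

Associativity of g dissolves the nesting; only the u-input order survives.
g(u3, u2) linearizes to u3 · u2
g(u1, g(u3, u2)) linearizes to u1 · u3 · u2


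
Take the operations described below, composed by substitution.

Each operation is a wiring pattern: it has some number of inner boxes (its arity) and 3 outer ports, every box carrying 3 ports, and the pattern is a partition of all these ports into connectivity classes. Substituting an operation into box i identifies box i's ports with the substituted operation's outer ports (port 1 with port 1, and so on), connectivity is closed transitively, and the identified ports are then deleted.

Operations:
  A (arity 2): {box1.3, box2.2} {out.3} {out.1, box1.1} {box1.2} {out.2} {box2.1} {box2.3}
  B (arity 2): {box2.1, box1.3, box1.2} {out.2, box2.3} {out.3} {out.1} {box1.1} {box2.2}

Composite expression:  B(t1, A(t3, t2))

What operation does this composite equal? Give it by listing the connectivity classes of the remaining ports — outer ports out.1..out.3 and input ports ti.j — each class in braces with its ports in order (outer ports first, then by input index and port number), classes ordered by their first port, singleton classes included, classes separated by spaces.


{out.1} {out.2} {out.3} {t1.1} {t1.2, t1.3, t3.1} {t2.1} {t2.2, t3.3} {t2.3} {t3.2}

Substituting into B glues patterns; closure does the rest.
the subtree at A composes to {out.1, t3.1} {out.2} {out.3} {t2.1} {t2.2, t3.3} {t2.3} {t3.2} on (t3, t2); out.j = own outer ports
the subtree at B composes to {out.1} {out.2} {out.3} {t1.1} {t1.2, t1.3, t3.1} {t2.1} {t2.2, t3.3} {t2.3} {t3.2} on (t1, t3, t2); out.j = own outer ports


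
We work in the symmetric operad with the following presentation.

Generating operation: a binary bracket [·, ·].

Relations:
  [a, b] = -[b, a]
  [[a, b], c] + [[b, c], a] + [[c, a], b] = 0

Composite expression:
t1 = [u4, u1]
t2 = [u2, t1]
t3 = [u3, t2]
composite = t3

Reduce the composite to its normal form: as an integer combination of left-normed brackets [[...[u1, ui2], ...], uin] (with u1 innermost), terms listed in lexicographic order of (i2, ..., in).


Left-normed coefficients sit on the u1-initial expansion words.
Composite bracket: [u3, [u2, [u4, u1]]]
Each bracket splits as ab - ba, giving 8 signed words (2^3 = 8).
Only words starting with u1 matter:
  sign of u1u4u2u3 is -1, so it contributes -[[[u1, u4], u2], u3]

-[[[u1, u4], u2], u3]


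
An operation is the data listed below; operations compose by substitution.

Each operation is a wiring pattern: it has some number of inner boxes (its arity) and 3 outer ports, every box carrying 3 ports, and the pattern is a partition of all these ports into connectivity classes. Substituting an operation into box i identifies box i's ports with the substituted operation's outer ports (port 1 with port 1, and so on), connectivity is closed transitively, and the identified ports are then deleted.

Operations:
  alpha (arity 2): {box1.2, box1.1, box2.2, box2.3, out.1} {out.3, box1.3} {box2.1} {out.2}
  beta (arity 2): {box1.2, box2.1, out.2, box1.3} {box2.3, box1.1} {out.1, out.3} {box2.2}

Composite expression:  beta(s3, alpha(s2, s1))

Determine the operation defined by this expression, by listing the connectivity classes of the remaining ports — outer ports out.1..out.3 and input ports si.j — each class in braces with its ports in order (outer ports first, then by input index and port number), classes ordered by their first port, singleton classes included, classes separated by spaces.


{out.1, out.3} {out.2, s1.2, s1.3, s2.1, s2.2, s3.2, s3.3} {s1.1} {s2.3, s3.1}


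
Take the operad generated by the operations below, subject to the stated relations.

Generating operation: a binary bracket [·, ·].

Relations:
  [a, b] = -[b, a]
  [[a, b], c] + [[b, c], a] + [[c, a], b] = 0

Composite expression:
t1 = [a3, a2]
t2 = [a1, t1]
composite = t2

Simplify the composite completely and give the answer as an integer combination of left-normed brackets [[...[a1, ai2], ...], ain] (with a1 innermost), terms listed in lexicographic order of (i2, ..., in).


In the tensor algebra, words opening a1 carry the a1-anchored form.
Composite bracket: [a1, [a3, a2]]
Under [a, b] = ab - ba we get 4 signed associative words (2^2 = 4).
Collect the words opening with a1:
  a1a2a3 (sign -1) contributes -[[a1, a2], a3]
  a1a3a2 (sign +1) contributes +[[a1, a3], a2]

-[[a1, a2], a3] + [[a1, a3], a2]


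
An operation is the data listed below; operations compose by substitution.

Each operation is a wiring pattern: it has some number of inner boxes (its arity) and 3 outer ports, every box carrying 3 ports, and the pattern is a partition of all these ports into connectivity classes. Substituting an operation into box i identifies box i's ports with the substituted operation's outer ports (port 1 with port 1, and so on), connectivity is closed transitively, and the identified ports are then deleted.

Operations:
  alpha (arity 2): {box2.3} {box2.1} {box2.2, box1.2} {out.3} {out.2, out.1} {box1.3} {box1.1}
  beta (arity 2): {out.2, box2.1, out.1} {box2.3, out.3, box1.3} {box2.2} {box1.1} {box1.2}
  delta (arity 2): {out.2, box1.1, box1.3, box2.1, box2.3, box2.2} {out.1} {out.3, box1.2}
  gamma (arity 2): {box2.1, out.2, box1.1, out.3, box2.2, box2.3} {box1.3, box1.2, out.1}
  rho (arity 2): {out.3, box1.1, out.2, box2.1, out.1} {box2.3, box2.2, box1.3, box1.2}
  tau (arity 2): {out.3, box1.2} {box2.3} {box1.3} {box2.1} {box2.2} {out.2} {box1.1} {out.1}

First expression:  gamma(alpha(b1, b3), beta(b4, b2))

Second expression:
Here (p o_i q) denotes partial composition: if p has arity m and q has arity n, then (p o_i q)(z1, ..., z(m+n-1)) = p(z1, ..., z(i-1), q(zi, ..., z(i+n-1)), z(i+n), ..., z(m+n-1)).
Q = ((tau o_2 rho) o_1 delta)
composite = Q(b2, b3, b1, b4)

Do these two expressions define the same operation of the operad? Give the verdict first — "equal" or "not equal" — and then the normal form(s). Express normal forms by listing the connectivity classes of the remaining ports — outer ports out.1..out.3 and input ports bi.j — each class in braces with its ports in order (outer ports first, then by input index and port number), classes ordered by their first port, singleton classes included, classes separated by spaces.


not equal — first {out.1, out.2, out.3, b2.1, b2.3, b4.3} {b1.1} {b1.2, b3.2} {b1.3} {b2.2} {b3.1} {b3.3} {b4.1} {b4.2}, second {out.1} {out.2} {out.3, b2.1, b2.3, b3.1, b3.2, b3.3} {b1.1, b4.1} {b1.2, b1.3, b4.2, b4.3} {b2.2}

The first expression reduces to {out.1, out.2, out.3, b2.1, b2.3, b4.3} {b1.1} {b1.2, b3.2} {b1.3} {b2.2} {b3.1} {b3.3} {b4.1} {b4.2}
The second expression reduces to {out.1} {out.2} {out.3, b2.1, b2.3, b3.1, b3.2, b3.3} {b1.1, b4.1} {b1.2, b1.3, b4.2, b4.3} {b2.2}
The forms do not match — not equal.


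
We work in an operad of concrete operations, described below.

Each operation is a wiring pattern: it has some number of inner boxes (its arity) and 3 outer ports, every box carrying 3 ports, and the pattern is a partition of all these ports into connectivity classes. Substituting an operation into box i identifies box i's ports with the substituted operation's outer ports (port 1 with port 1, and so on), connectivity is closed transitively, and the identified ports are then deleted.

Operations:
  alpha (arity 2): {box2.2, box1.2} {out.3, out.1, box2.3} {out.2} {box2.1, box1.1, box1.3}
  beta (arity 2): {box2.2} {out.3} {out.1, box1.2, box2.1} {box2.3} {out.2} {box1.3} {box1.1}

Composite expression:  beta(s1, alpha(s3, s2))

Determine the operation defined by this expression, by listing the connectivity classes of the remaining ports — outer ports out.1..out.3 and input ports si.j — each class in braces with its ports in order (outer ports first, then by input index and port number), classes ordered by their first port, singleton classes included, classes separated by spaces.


{out.1, s1.2, s2.3} {out.2} {out.3} {s1.1} {s1.3} {s2.1, s3.1, s3.3} {s2.2, s3.2}

Treat the ports identified at beta as solder joints: merge, then drop.
alpha over (s3, s2) gives {out.1, out.3, s2.3} {out.2} {s2.1, s3.1, s3.3} {s2.2, s3.2}, out.j being that stage's outer ports
beta over (s1, s3, s2) gives {out.1, s1.2, s2.3} {out.2} {out.3} {s1.1} {s1.3} {s2.1, s3.1, s3.3} {s2.2, s3.2}, out.j being that stage's outer ports


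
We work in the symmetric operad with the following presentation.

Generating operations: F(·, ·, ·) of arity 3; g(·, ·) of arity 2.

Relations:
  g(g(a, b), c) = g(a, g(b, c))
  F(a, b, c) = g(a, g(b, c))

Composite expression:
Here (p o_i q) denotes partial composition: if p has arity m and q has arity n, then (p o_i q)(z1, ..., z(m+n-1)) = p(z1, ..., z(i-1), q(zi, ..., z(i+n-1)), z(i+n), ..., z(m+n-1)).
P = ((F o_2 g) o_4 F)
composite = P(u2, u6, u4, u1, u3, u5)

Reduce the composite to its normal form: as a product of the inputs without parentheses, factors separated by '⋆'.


Every regrouping of F is equal, so read the u-inputs in written order.
g(u6, u4) reduces to u6 ⋆ u4
F(u1, u3, u5) reduces to u1 ⋆ u3 ⋆ u5
F(u2, g(u6, u4), F(u1, u3, u5)) reduces to u2 ⋆ u6 ⋆ u4 ⋆ u1 ⋆ u3 ⋆ u5

u2 ⋆ u6 ⋆ u4 ⋆ u1 ⋆ u3 ⋆ u5


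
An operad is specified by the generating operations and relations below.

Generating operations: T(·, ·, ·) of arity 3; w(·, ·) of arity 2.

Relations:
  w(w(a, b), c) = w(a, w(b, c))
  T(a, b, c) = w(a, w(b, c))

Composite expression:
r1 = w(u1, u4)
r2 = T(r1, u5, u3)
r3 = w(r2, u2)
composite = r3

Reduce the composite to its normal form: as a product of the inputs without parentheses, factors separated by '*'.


u1 * u4 * u5 * u3 * u2


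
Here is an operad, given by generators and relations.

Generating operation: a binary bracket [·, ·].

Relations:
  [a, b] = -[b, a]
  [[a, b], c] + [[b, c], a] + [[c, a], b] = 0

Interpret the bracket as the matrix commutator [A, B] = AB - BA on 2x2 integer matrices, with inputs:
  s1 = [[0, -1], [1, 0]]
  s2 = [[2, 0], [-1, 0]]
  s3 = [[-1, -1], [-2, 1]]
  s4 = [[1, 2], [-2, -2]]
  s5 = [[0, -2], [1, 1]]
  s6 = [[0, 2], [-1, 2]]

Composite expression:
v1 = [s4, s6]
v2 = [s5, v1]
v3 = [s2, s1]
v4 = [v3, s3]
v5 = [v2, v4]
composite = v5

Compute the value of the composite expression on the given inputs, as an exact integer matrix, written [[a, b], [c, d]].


[[22, 104], [44, -22]]


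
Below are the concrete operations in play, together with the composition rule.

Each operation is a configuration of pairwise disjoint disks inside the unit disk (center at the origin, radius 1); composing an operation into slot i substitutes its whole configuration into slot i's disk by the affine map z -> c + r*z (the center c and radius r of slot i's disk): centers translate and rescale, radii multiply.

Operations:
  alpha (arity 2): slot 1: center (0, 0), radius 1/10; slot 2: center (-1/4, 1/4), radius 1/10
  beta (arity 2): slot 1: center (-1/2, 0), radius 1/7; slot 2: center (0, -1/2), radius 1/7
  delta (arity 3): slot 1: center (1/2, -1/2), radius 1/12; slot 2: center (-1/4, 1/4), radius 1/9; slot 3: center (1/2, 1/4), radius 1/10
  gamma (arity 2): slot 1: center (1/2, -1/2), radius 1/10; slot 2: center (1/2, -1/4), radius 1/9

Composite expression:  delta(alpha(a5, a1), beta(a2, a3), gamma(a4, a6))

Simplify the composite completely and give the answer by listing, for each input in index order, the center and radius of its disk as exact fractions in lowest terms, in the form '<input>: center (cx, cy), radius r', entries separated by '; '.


Each a-disk chains the slot maps above it in delta; radii multiply.
a5: after 2 affine steps, its disk has center (1/2, -1/2), radius 1/120
a1: after 2 affine steps, its disk has center (23/48, -23/48), radius 1/120
a2: after 2 affine steps, its disk has center (-11/36, 1/4), radius 1/63
a3: after 2 affine steps, its disk has center (-1/4, 7/36), radius 1/63
a4: after 2 affine steps, its disk has center (11/20, 1/5), radius 1/100
a6: after 2 affine steps, its disk has center (11/20, 9/40), radius 1/90

a1: center (23/48, -23/48), radius 1/120; a2: center (-11/36, 1/4), radius 1/63; a3: center (-1/4, 7/36), radius 1/63; a4: center (11/20, 1/5), radius 1/100; a5: center (1/2, -1/2), radius 1/120; a6: center (11/20, 9/40), radius 1/90


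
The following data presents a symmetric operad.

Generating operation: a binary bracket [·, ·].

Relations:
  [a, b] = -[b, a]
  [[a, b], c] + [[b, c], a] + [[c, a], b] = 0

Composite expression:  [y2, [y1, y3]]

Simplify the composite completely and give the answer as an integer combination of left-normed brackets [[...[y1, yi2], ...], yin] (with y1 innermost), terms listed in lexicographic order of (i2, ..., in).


-[[y1, y3], y2]

Antisymmetry and Jacobi reduce to y1-anchored left-normed brackets.
Composite bracket: [y2, [y1, y3]]
Expanding via [a, b] = ab - ba: 4 signed words (2^2 = 4).
The y1-initial words carry the normal form:
  the word y1y3y2 carries sign -1 and contributes -[[y1, y3], y2]


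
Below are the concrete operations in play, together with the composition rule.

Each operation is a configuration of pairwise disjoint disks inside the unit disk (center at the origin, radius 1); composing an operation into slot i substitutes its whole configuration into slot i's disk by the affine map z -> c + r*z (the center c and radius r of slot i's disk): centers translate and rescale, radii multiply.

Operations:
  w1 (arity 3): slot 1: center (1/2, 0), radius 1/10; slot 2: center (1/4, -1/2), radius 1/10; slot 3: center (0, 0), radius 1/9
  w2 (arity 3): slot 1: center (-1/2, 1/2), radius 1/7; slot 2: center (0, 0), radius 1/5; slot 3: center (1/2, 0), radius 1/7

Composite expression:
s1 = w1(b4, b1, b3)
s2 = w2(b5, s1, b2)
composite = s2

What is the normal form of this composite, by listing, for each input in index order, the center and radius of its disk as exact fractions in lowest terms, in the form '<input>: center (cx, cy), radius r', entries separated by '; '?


Each b-disk chains the slot maps above it in w2; radii multiply.
input b5: composing its 1 substitution step yields center (-1/2, 1/2), radius 1/7
input b4: composing its 2 substitution steps yields center (1/10, 0), radius 1/50
input b1: composing its 2 substitution steps yields center (1/20, -1/10), radius 1/50
input b3: composing its 2 substitution steps yields center (0, 0), radius 1/45
input b2: composing its 1 substitution step yields center (1/2, 0), radius 1/7

b1: center (1/20, -1/10), radius 1/50; b2: center (1/2, 0), radius 1/7; b3: center (0, 0), radius 1/45; b4: center (1/10, 0), radius 1/50; b5: center (-1/2, 1/2), radius 1/7


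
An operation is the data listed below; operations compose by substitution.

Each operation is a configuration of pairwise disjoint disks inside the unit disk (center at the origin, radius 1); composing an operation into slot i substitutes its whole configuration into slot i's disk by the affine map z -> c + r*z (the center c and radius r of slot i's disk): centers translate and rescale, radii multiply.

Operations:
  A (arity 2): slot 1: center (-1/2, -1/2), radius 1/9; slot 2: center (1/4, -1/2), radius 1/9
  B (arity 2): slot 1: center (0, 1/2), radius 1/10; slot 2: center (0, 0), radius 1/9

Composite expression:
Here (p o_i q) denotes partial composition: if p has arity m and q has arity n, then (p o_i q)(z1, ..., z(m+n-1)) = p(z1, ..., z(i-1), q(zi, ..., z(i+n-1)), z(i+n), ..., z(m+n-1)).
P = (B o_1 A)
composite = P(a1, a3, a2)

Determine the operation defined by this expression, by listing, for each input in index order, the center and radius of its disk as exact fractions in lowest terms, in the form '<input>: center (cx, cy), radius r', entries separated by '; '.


a1: center (-1/20, 9/20), radius 1/90; a2: center (0, 0), radius 1/9; a3: center (1/40, 9/20), radius 1/90


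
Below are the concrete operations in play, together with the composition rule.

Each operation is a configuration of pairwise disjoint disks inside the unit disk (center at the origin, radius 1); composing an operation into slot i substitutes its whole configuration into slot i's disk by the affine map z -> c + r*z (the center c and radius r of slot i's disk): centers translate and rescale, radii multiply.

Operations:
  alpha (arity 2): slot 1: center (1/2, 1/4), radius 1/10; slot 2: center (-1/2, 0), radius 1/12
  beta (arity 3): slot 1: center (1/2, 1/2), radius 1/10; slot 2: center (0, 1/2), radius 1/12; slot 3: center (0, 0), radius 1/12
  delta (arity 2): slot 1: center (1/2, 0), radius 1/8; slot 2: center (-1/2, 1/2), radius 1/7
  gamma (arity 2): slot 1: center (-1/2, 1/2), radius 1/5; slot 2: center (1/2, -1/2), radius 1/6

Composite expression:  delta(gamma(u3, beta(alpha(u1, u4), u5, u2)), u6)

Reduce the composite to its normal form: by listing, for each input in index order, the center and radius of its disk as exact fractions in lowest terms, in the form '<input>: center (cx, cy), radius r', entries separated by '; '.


u1: center (551/960, -33/640), radius 1/4800; u2: center (9/16, -1/16), radius 1/576; u3: center (7/16, 1/16), radius 1/40; u4: center (183/320, -5/96), radius 1/5760; u5: center (9/16, -5/96), radius 1/576; u6: center (-1/2, 1/2), radius 1/7

Nesting under delta composes maps z -> c + r*z down each u-path.
for u3, the 2-step affine chain lands on center (7/16, 1/16), radius 1/40
for u1, the 4-step affine chain lands on center (551/960, -33/640), radius 1/4800
for u4, the 4-step affine chain lands on center (183/320, -5/96), radius 1/5760
for u5, the 3-step affine chain lands on center (9/16, -5/96), radius 1/576
for u2, the 3-step affine chain lands on center (9/16, -1/16), radius 1/576
for u6, the 1-step affine chain lands on center (-1/2, 1/2), radius 1/7


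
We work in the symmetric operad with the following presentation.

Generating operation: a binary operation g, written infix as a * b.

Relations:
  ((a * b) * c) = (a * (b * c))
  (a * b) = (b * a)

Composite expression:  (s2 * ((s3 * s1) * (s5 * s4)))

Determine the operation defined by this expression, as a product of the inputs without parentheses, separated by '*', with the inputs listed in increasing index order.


s1 * s2 * s3 * s4 * s5


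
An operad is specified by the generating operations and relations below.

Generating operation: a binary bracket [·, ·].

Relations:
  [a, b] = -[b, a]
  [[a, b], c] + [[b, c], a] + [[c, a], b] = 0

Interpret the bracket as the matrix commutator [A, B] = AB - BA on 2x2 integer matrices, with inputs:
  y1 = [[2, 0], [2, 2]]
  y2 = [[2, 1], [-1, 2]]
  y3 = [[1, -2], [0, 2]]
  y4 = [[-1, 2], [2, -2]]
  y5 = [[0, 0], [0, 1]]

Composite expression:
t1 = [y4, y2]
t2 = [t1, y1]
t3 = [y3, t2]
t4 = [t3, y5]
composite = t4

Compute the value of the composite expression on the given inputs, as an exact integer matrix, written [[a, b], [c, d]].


[[0, 8], [-16, 0]]

[y4, y2] = [[-4, 1], [1, 4]]
[[y4, y2], y1] = [[2, 0], [16, -2]]
[y3, [[y4, y2], y1]] = [[-32, 8], [16, 32]]
[[y3, [[y4, y2], y1]], y5] = [[0, 8], [-16, 0]]


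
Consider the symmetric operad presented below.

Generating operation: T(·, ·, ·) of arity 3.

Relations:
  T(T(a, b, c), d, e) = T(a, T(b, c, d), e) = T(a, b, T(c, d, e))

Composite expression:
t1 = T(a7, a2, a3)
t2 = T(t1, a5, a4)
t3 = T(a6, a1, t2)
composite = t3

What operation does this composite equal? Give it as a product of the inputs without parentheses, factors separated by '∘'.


Associativity of T dissolves the nesting; only the a-input order survives.
T(a7, a2, a3) linearizes to a7 ∘ a2 ∘ a3
T(T(a7, a2, a3), a5, a4) linearizes to a7 ∘ a2 ∘ a3 ∘ a5 ∘ a4
T(a6, a1, T(T(a7, a2, a3), a5, a4)) linearizes to a6 ∘ a1 ∘ a7 ∘ a2 ∘ a3 ∘ a5 ∘ a4

a6 ∘ a1 ∘ a7 ∘ a2 ∘ a3 ∘ a5 ∘ a4


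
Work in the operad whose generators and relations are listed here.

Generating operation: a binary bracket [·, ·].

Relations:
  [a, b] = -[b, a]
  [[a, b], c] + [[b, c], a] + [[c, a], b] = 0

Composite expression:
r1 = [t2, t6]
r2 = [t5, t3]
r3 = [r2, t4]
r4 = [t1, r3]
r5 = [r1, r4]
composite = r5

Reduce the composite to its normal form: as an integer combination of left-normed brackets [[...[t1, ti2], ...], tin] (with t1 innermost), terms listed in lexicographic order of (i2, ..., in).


In the tensor algebra, words opening t1 carry the t1-anchored form.
Composite bracket: [[t2, t6], [t1, [[t5, t3], t4]]]
Expanding via [a, b] = ab - ba: 32 signed words (2^5 = 32).
Only words starting with t1 matter:
  word t1t3t5t4t2t6 has sign +1, contributing +[[[[[t1, t3], t5], t4], t2], t6]
  word t1t3t5t4t6t2 has sign -1, contributing -[[[[[t1, t3], t5], t4], t6], t2]
  word t1t4t3t5t2t6 has sign -1, contributing -[[[[[t1, t4], t3], t5], t2], t6]
  word t1t4t3t5t6t2 has sign +1, contributing +[[[[[t1, t4], t3], t5], t6], t2]
  word t1t4t5t3t2t6 has sign +1, contributing +[[[[[t1, t4], t5], t3], t2], t6]
  word t1t4t5t3t6t2 has sign -1, contributing -[[[[[t1, t4], t5], t3], t6], t2]
  word t1t5t3t4t2t6 has sign -1, contributing -[[[[[t1, t5], t3], t4], t2], t6]
  word t1t5t3t4t6t2 has sign +1, contributing +[[[[[t1, t5], t3], t4], t6], t2]

[[[[[t1, t3], t5], t4], t2], t6] - [[[[[t1, t3], t5], t4], t6], t2] - [[[[[t1, t4], t3], t5], t2], t6] + [[[[[t1, t4], t3], t5], t6], t2] + [[[[[t1, t4], t5], t3], t2], t6] - [[[[[t1, t4], t5], t3], t6], t2] - [[[[[t1, t5], t3], t4], t2], t6] + [[[[[t1, t5], t3], t4], t6], t2]


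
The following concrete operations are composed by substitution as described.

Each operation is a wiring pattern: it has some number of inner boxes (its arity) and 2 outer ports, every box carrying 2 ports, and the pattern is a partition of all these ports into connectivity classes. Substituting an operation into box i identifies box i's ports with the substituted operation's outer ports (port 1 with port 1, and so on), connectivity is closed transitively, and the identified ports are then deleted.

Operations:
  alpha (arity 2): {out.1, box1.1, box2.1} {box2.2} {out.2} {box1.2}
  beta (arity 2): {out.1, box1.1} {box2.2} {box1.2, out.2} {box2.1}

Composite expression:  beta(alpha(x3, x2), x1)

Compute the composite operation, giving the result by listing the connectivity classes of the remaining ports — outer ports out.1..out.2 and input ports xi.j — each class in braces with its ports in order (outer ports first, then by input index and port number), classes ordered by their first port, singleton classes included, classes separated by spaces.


Substituting into beta glues patterns; closure does the rest.
composing alpha on (x3, x2), with out.j its own outer ports: {out.1, x2.1, x3.1} {out.2} {x2.2} {x3.2}
composing beta on (x3, x2, x1), with out.j its own outer ports: {out.1, x2.1, x3.1} {out.2} {x1.1} {x1.2} {x2.2} {x3.2}

{out.1, x2.1, x3.1} {out.2} {x1.1} {x1.2} {x2.2} {x3.2}


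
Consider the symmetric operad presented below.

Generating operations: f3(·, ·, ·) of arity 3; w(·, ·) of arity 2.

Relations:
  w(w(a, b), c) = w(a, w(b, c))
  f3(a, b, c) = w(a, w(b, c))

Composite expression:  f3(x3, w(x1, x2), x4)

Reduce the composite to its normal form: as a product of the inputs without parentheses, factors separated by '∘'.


x3 ∘ x1 ∘ x2 ∘ x4

Associativity of f3 dissolves the nesting; only the x-input order survives.
w(x1, x2) collapses to x1 ∘ x2
f3(x3, w(x1, x2), x4) collapses to x3 ∘ x1 ∘ x2 ∘ x4


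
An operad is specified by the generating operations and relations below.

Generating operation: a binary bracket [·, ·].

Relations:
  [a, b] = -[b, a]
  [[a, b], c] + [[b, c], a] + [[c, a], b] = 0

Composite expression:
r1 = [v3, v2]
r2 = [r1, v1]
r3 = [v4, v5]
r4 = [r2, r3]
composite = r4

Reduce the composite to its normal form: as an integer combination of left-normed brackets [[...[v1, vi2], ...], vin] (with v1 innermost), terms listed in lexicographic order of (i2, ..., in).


[[[[v1, v2], v3], v4], v5] - [[[[v1, v2], v3], v5], v4] - [[[[v1, v3], v2], v4], v5] + [[[[v1, v3], v2], v5], v4]

Left-normed coefficients sit on the v1-initial expansion words.
Composite bracket: [[[v3, v2], v1], [v4, v5]]
Each bracket splits as ab - ba, giving 16 signed words (2^4 = 16).
Words beginning with v1 determine it all:
  v1v2v3v4v5 (sign +1) contributes +[[[[v1, v2], v3], v4], v5]
  v1v2v3v5v4 (sign -1) contributes -[[[[v1, v2], v3], v5], v4]
  v1v3v2v4v5 (sign -1) contributes -[[[[v1, v3], v2], v4], v5]
  v1v3v2v5v4 (sign +1) contributes +[[[[v1, v3], v2], v5], v4]
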